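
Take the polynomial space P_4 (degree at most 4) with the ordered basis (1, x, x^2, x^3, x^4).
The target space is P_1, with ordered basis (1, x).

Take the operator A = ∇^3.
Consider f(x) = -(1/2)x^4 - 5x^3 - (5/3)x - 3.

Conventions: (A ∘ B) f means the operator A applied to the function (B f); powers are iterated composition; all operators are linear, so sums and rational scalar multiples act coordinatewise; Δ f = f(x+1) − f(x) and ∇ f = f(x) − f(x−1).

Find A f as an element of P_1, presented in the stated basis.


∇ f = -2x^3 - 12x^2 + 13x - 37/6
∇ ∇ f = -6x^2 - 18x + 23
∇ ∇ ∇ f = -12x - 12

the image equals g(x) = -12x - 12


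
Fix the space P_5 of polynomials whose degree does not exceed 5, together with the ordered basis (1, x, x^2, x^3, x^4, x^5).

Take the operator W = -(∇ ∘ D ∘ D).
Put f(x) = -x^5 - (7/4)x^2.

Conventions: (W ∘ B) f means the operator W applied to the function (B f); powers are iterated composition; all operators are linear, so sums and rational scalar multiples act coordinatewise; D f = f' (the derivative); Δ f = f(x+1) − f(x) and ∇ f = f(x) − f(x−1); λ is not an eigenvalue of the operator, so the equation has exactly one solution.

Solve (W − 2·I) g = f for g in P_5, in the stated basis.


g(x) = (1/2)x^5 - (113/8)x^2 + 15x - 5

write g with unknown coordinates in the stated basis and equate coefficients in (W − 2·I) g = f
solving from the highest basis element down gives g = (1/2)x^5 - (113/8)x^2 + 15x - 5
check: W g = -30x^2 + 30x - 10
so W g − 2·g = -x^5 - (7/4)x^2 = f ✓


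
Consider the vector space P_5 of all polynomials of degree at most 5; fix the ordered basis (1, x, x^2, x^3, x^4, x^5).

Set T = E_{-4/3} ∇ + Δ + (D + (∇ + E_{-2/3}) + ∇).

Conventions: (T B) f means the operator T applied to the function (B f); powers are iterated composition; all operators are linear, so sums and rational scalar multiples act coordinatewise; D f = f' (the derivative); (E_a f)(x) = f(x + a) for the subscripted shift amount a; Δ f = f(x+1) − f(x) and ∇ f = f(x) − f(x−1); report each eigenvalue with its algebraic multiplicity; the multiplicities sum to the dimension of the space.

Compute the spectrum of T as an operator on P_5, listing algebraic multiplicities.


λ = 1 (multiplicity 6)

image of 1: 1
image of x: x + 13/3
image of x^2: x^2 + (26/3)x - 38/9
image of x^3: x^3 + 13x^2 - (38/3)x + 352/27
image of x^4: x^4 + (52/3)x^3 - (76/3)x^2 + (1408/27)x - 2210/81
image of x^5: x^5 + (65/3)x^4 - (380/9)x^3 + (3520/27)x^2 - (11050/81)x + 16480/243
the matrix is upper triangular; its diagonal is (1, 1, 1, 1, 1, 1)
for a triangular matrix the eigenvalues are the diagonal entries, with algebraic multiplicity their repetition count


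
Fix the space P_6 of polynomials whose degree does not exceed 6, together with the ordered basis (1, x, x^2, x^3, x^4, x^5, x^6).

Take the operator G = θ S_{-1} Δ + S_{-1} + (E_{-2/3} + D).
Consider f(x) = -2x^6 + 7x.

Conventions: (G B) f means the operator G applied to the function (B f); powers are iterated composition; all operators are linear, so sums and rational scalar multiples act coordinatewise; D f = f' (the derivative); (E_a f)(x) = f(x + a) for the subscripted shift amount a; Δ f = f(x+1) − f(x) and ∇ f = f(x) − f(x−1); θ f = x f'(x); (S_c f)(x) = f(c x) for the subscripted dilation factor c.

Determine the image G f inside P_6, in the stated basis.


Δ f = -12x^5 - 30x^4 - 40x^3 - 30x^2 - 12x + 5
S_{-1} Δ f = 12x^5 - 30x^4 + 40x^3 - 30x^2 + 12x + 5
θ S_{-1} Δ f = 60x^5 - 120x^4 + 120x^3 - 60x^2 + 12x
S_{-1} f = -2x^6 - 7x
E_{-2/3} f = -2x^6 + 8x^5 - (40/3)x^4 + (320/27)x^3 - (160/27)x^2 + (695/81)x - 3530/729
D f = -12x^5 + 7
(E_{-2/3} + D) f = -2x^6 - 4x^5 - (40/3)x^4 + (320/27)x^3 - (160/27)x^2 + (695/81)x + 1573/729
(θ S_{-1} Δ + S_{-1} + (E_{-2/3} + D)) f = -4x^6 + 56x^5 - (400/3)x^4 + (3560/27)x^3 - (1780/27)x^2 + (1100/81)x + 1573/729

the result is g(x) = -4x^6 + 56x^5 - (400/3)x^4 + (3560/27)x^3 - (1780/27)x^2 + (1100/81)x + 1573/729


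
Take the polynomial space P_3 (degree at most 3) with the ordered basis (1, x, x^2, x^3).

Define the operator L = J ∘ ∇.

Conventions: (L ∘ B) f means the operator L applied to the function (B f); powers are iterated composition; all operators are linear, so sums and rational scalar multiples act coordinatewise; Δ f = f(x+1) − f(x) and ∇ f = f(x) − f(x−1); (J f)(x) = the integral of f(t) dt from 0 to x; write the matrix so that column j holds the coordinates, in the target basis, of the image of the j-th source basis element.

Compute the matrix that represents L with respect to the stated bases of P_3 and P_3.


image of 1: 0
image of x: x
image of x^2: x^2 - x
image of x^3: x^3 - (3/2)x^2 + x
each image's coordinates form column j of the matrix

the matrix is [[0, 0, 0, 0]; [0, 1, -1, 1]; [0, 0, 1, -3/2]; [0, 0, 0, 1]] (rows listed top to bottom)


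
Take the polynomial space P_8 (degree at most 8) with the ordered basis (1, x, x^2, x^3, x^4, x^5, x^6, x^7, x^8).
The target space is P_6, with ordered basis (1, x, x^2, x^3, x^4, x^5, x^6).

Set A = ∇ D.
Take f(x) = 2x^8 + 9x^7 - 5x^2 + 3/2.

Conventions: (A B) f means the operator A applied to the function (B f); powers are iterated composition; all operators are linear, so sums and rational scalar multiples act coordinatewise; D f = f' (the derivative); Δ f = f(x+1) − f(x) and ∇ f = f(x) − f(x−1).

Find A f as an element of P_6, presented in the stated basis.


the image equals g(x) = 112x^6 + 42x^5 - 385x^4 + 700x^3 - 609x^2 + 266x - 57

D f = 16x^7 + 63x^6 - 10x
∇ D f = 112x^6 + 42x^5 - 385x^4 + 700x^3 - 609x^2 + 266x - 57


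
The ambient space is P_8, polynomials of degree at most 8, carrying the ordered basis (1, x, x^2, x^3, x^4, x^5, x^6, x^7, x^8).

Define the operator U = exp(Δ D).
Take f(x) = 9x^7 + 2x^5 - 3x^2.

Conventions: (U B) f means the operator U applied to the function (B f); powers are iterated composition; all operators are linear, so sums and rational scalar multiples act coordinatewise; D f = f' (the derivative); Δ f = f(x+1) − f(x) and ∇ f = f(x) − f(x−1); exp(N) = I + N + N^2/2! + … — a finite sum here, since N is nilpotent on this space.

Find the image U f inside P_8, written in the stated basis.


order-1 term: 378x^5 + 945x^4 + 1300x^3 + 1005x^2 + 418x + 67
order-2 term: 3780x^3 + 11340x^2 + 13350x + 5790
order-3 term: 7560x + 11340
the series for exp(Δ D) f terminates at order 3
exp(Δ D) f = 9x^7 + 380x^5 + 945x^4 + 5080x^3 + 12342x^2 + 21328x + 17197

g(x) = 9x^7 + 380x^5 + 945x^4 + 5080x^3 + 12342x^2 + 21328x + 17197


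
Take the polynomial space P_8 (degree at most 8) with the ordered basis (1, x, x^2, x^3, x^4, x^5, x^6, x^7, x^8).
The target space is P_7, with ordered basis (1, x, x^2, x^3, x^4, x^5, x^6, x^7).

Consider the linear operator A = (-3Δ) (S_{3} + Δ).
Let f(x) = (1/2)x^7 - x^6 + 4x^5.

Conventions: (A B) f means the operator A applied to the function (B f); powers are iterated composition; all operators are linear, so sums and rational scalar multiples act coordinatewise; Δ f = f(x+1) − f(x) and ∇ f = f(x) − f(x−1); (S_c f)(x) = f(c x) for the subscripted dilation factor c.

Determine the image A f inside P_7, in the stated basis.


S_{3} f = (2187/2)x^7 - 729x^6 + 972x^5
Δ f = (7/2)x^6 + (9/2)x^5 + (45/2)x^4 + (75/2)x^3 + (71/2)x^2 + (35/2)x + 7/2
(S_{3} + Δ) f = (2187/2)x^7 - (1451/2)x^6 + (1953/2)x^5 + (45/2)x^4 + (75/2)x^3 + (71/2)x^2 + (35/2)x + 7/2
Δ (S_{3} + Δ) f = (15309/2)x^6 + (37221/2)x^5 + (64545/2)x^4 + (67235/2)x^3 + (44187/2)x^2 + (16915/2)x + 2915/2
(-3Δ) (S_{3} + Δ) f = -(45927/2)x^6 - (111663/2)x^5 - (193635/2)x^4 - (201705/2)x^3 - (132561/2)x^2 - (50745/2)x - 8745/2

the result is g(x) = -(45927/2)x^6 - (111663/2)x^5 - (193635/2)x^4 - (201705/2)x^3 - (132561/2)x^2 - (50745/2)x - 8745/2


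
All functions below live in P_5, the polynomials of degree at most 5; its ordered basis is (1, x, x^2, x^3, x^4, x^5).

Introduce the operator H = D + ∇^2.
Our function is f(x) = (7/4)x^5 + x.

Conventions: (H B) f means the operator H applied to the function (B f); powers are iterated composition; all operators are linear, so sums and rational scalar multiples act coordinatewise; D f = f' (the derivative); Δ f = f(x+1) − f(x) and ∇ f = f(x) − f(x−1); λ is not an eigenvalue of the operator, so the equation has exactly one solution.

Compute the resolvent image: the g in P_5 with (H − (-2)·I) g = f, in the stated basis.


write g with unknown coordinates in the stated basis and equate coefficients in (H − (-2)·I) g = f
solving from the highest basis element down gives g = (7/8)x^5 - (35/16)x^4 - (35/8)x^3 + (735/16)x^2 - (1427/16)x + 447/32
check: H g = (35/8)x^4 + (35/4)x^3 - (735/8)x^2 + (1435/8)x - 447/16
so H g − (-2)·g = (7/4)x^5 + x = f ✓

g(x) = (7/8)x^5 - (35/16)x^4 - (35/8)x^3 + (735/16)x^2 - (1427/16)x + 447/32


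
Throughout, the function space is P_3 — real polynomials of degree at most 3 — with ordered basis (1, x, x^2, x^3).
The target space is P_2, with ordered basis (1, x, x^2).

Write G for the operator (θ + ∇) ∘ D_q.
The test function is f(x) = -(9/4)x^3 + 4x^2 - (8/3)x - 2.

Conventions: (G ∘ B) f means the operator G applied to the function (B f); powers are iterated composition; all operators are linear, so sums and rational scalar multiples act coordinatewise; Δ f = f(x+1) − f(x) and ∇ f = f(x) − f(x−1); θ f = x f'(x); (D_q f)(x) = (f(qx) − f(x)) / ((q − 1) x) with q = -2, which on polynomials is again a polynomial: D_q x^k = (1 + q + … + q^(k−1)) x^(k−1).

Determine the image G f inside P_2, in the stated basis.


the result is g(x) = -(27/2)x^2 - (35/2)x + 11/4

D_q f = -(27/4)x^2 - 4x - 8/3
θ D_q f = -(27/2)x^2 - 4x
∇ D_q f = -(27/2)x + 11/4
(θ + ∇) D_q f = -(27/2)x^2 - (35/2)x + 11/4


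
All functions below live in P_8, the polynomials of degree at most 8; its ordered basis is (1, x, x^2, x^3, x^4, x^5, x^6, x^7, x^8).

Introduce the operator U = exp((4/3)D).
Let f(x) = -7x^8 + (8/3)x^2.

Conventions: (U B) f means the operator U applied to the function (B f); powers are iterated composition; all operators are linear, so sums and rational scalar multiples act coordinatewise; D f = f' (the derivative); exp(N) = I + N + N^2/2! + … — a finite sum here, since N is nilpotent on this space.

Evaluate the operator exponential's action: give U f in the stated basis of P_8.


order-1 term: -(224/3)x^7 + (64/9)x
order-2 term: -(3136/9)x^6 + 128/27
order-3 term: -(25088/27)x^5
order-4 term: -(125440/81)x^4
order-5 term: -(401408/243)x^3
order-6 term: -(802816/729)x^2
order-7 term: -(917504/2187)x
order-8 term: -458752/6561
the series for exp((4/3)D) f terminates at order 8
exp((4/3)D) f = -7x^8 - (224/3)x^7 - (3136/9)x^6 - (25088/27)x^5 - (125440/81)x^4 - (401408/243)x^3 - (800872/729)x^2 - (901952/2187)x - 427648/6561

g(x) = -7x^8 - (224/3)x^7 - (3136/9)x^6 - (25088/27)x^5 - (125440/81)x^4 - (401408/243)x^3 - (800872/729)x^2 - (901952/2187)x - 427648/6561


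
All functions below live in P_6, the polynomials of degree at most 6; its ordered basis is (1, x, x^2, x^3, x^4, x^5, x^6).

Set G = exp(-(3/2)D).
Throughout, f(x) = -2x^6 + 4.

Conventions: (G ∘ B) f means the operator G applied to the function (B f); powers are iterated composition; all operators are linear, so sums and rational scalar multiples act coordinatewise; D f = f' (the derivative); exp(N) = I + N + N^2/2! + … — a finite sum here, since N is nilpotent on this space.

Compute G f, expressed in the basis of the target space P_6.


order-1 term: 18x^5
order-2 term: -(135/2)x^4
order-3 term: 135x^3
order-4 term: -(1215/8)x^2
order-5 term: (729/8)x
order-6 term: -729/32
the series for exp(-(3/2)D) f terminates at order 6
exp(-(3/2)D) f = -2x^6 + 18x^5 - (135/2)x^4 + 135x^3 - (1215/8)x^2 + (729/8)x - 601/32

the image equals g(x) = -2x^6 + 18x^5 - (135/2)x^4 + 135x^3 - (1215/8)x^2 + (729/8)x - 601/32


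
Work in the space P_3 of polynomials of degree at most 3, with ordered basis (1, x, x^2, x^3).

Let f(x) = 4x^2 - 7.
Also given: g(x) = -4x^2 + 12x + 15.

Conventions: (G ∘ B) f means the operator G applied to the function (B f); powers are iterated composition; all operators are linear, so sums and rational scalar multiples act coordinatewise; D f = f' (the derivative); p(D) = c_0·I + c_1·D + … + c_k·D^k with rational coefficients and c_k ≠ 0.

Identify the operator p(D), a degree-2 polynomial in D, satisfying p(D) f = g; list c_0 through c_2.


c_0 = -1, c_1 = 3/2, c_2 = 1

D^0 f = 4x^2 - 7
D^1 f = 8x
D^2 f = 8
matching coefficients of g against c_0 f + c_1 Df + … from the top degree down determines the c_i
solution: c_0 = -1, c_1 = 3/2, c_2 = 1


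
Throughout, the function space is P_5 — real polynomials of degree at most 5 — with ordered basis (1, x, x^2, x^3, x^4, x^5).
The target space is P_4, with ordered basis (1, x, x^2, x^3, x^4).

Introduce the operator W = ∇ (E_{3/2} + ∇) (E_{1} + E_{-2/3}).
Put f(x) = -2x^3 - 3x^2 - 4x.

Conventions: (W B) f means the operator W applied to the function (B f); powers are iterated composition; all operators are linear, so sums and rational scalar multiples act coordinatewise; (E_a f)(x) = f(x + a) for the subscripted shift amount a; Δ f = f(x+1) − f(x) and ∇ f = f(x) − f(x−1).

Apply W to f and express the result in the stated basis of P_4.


E_{1} f = -2x^3 - 9x^2 - 16x - 9
E_{-2/3} f = -2x^3 + x^2 - (8/3)x + 52/27
(E_{1} + E_{-2/3}) f = -4x^3 - 8x^2 - (56/3)x - 191/27
E_{3/2} (E_{1} + E_{-2/3}) f = -4x^3 - 26x^2 - (209/3)x - 3595/54
∇ (E_{1} + E_{-2/3}) f = -12x^2 - 4x - 44/3
(E_{3/2} + ∇) (E_{1} + E_{-2/3}) f = -4x^3 - 38x^2 - (221/3)x - 4387/54
∇ (E_{3/2} + ∇) (E_{1} + E_{-2/3}) f = -12x^2 - 64x - 119/3

the result is g(x) = -12x^2 - 64x - 119/3


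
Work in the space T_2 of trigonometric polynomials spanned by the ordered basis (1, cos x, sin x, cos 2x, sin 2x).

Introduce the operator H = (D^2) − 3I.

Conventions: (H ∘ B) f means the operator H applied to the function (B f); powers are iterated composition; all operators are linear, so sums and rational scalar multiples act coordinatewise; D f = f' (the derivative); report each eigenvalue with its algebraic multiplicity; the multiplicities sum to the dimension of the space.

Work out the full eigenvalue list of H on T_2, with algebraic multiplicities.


λ = -7 (multiplicity 2), λ = -4 (multiplicity 2), λ = -3 (multiplicity 1)

image of 1: -3
image of cos x: -4cos x
image of sin x: -4sin x
image of cos 2x: -7cos 2x
image of sin 2x: -7sin 2x
the matrix is diagonal; its diagonal is (-3, -4, -4, -7, -7)
for a triangular matrix the eigenvalues are the diagonal entries, with algebraic multiplicity their repetition count


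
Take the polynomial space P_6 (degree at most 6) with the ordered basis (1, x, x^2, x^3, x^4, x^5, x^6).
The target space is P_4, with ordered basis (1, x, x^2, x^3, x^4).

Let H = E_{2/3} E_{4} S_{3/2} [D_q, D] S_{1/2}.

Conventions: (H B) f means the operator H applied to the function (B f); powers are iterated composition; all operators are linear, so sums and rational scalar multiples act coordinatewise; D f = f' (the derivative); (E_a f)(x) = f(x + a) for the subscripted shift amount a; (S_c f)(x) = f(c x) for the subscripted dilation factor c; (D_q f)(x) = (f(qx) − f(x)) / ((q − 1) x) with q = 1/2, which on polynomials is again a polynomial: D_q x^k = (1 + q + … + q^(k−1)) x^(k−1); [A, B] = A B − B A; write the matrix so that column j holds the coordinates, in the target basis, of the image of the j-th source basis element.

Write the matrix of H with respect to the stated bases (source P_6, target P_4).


the matrix is [[0, 0, 1/8, 7/8, 539/128, 4459/256, 136857/2048]; [0, 0, 0, 3/16, 231/128, 5733/512, 58653/1024]; [0, 0, 0, 0, 99/512, 2457/1024, 75411/4096]; [0, 0, 0, 0, 0, 351/2048, 10773/4096]; [0, 0, 0, 0, 0, 0, 4617/32768]] (rows listed top to bottom)

image of 1: 0
image of x: 0
image of x^2: 1/8
image of x^3: (3/16)x + 7/8
image of x^4: (99/512)x^2 + (231/128)x + 539/128
image of x^5: (351/2048)x^3 + (2457/1024)x^2 + (5733/512)x + 4459/256
image of x^6: (4617/32768)x^4 + (10773/4096)x^3 + (75411/4096)x^2 + (58653/1024)x + 136857/2048
each image's coordinates form column j of the matrix


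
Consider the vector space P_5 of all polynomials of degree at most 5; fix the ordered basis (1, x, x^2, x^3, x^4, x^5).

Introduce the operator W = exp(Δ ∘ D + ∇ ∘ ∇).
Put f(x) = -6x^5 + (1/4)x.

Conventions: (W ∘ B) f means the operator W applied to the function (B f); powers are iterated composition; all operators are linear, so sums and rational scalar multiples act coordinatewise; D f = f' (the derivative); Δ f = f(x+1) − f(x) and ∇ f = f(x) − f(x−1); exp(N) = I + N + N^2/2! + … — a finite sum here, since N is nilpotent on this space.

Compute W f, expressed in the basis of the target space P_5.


order-1 term: -240x^3 + 180x^2 - 540x + 150
order-2 term: -1440x + 720
the series for exp(Δ ∘ D + ∇ ∘ ∇) f terminates at order 2
exp(Δ ∘ D + ∇ ∘ ∇) f = -6x^5 - 240x^3 + 180x^2 - (7919/4)x + 870

the image equals g(x) = -6x^5 - 240x^3 + 180x^2 - (7919/4)x + 870


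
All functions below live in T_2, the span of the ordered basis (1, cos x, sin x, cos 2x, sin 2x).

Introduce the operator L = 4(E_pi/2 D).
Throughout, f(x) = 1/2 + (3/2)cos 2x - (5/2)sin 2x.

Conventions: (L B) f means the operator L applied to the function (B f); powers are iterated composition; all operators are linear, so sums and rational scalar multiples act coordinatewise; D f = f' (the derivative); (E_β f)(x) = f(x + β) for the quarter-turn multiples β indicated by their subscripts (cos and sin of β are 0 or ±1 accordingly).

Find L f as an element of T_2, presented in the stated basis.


g(x) = 20cos 2x + 12sin 2x

D f = -5cos 2x - 3sin 2x
E_pi/2 D f = 5cos 2x + 3sin 2x
(4(E_pi/2 D)) f = 20cos 2x + 12sin 2x


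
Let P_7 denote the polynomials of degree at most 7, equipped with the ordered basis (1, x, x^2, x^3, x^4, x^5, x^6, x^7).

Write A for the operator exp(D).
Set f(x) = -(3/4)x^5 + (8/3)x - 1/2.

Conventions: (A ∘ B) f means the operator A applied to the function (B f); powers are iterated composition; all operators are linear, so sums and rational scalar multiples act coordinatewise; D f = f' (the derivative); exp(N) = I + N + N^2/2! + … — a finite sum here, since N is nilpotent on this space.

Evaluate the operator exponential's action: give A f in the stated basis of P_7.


the image equals g(x) = -(3/4)x^5 - (15/4)x^4 - (15/2)x^3 - (15/2)x^2 - (13/12)x + 17/12

order-1 term: -(15/4)x^4 + 8/3
order-2 term: -(15/2)x^3
order-3 term: -(15/2)x^2
order-4 term: -(15/4)x
order-5 term: -3/4
the series for exp(D) f terminates at order 5
exp(D) f = -(3/4)x^5 - (15/4)x^4 - (15/2)x^3 - (15/2)x^2 - (13/12)x + 17/12


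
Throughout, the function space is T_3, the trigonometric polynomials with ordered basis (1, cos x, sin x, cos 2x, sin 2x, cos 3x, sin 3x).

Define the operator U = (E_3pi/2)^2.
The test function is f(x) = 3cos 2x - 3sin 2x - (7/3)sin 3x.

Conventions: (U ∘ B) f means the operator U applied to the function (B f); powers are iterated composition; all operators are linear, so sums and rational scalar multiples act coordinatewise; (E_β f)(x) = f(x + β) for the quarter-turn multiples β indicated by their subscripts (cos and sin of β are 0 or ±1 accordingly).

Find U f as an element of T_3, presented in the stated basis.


E_3pi/2 f = -3cos 2x + 3sin 2x - (7/3)cos 3x
E_3pi/2 E_3pi/2 f = 3cos 2x - 3sin 2x + (7/3)sin 3x

the result is g(x) = 3cos 2x - 3sin 2x + (7/3)sin 3x


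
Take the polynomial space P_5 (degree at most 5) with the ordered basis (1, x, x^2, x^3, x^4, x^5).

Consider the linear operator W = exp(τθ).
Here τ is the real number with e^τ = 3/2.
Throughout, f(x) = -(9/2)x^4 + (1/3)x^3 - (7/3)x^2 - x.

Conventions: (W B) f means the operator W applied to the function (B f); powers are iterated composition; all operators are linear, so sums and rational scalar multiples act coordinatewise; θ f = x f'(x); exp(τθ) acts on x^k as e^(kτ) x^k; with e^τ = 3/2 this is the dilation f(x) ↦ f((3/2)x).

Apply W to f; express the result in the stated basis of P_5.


the result is g(x) = -(729/32)x^4 + (9/8)x^3 - (21/4)x^2 - (3/2)x

exp(τθ) x^k = e^(kτ) x^k; with e^τ = 3/2 this sends x^k to (3/2)^k x^k
x ↦ 3/2 x
x^2 ↦ 9/4 x^2
x^3 ↦ 27/8 x^3
x^4 ↦ 81/16 x^4
applying this coordinatewise to f: exp(τθ) f = -(729/32)x^4 + (9/8)x^3 - (21/4)x^2 - (3/2)x


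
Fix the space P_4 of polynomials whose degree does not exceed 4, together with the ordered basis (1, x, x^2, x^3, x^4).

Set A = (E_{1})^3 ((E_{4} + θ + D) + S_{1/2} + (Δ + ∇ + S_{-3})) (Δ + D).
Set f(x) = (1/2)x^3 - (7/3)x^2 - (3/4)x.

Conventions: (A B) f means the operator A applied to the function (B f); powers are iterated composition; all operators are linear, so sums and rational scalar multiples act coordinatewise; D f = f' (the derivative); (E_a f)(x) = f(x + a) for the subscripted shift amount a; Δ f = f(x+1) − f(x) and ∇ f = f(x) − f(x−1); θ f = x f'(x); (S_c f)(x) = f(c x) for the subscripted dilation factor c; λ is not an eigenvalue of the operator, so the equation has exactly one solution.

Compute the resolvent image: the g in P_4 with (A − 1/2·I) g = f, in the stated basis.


g(x) = -x^3 - (427/3)x^2 - (2857/6)x - 44666/3

write g with unknown coordinates in the stated basis and equate coefficients in (A − 1/2·I) g = f
solving from the highest basis element down gives g = -x^3 - (427/3)x^2 - (2857/6)x - 44666/3
check: A g = -(147/2)x^2 - (1433/6)x - 22333/3
so A g − 1/2·g = (1/2)x^3 - (7/3)x^2 - (3/4)x = f ✓


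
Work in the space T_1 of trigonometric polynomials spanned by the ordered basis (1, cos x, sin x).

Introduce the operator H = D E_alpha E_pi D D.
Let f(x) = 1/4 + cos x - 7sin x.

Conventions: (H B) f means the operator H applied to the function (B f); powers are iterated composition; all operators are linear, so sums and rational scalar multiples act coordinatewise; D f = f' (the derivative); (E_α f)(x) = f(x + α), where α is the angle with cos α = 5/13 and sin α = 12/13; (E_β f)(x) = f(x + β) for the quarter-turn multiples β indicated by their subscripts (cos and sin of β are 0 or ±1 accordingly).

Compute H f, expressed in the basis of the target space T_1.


D f = -7cos x - sin x
D D f = -cos x + 7sin x
E_pi D D f = cos x - 7sin x
E_alpha E_pi D D f = -(79/13)cos x - (47/13)sin x
D (E_alpha E_pi D) D f = -(47/13)cos x + (79/13)sin x

the image equals g(x) = -(47/13)cos x + (79/13)sin x


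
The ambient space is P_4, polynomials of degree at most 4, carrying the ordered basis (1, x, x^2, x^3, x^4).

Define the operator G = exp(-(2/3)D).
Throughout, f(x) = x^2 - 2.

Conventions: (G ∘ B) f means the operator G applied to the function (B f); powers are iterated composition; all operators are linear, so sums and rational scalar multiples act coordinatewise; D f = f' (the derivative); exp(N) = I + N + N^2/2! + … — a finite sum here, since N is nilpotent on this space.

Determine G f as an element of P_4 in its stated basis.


g(x) = x^2 - (4/3)x - 14/9

order-1 term: -(4/3)x
order-2 term: 4/9
the series for exp(-(2/3)D) f terminates at order 2
exp(-(2/3)D) f = x^2 - (4/3)x - 14/9


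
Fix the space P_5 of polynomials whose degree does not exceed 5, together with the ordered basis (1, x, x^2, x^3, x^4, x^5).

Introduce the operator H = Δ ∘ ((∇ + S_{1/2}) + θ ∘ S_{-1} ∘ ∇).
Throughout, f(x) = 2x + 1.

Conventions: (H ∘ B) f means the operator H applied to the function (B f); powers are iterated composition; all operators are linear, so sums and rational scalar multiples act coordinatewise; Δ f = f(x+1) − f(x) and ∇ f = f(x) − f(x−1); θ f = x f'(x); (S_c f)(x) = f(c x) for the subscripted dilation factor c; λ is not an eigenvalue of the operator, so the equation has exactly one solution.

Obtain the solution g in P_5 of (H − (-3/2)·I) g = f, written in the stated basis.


the image equals g(x) = (4/3)x + 2/9

write g with unknown coordinates in the stated basis and equate coefficients in (H − (-3/2)·I) g = f
solving from the highest basis element down gives g = (4/3)x + 2/9
check: H g = 2/3
so H g − (-3/2)·g = 2x + 1 = f ✓


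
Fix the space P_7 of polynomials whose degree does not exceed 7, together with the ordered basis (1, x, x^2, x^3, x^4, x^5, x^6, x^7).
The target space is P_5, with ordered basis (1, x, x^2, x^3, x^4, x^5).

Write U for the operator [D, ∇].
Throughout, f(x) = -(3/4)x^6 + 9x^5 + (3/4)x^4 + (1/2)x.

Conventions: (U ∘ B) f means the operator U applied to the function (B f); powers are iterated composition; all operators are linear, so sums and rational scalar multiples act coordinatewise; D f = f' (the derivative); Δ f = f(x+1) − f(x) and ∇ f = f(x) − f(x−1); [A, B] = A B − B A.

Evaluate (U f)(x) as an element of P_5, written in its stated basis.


the result is g(x) = 0

∇ f = -(9/2)x^5 + (225/4)x^4 - 102x^3 + (387/4)x^2 - (93/2)x + 19/2
D ∇ f = -(45/2)x^4 + 225x^3 - 306x^2 + (387/2)x - 93/2
D f = -(9/2)x^5 + 45x^4 + 3x^3 + 1/2
∇ D f = -(45/2)x^4 + 225x^3 - 306x^2 + (387/2)x - 93/2
[D, ∇] f = 0


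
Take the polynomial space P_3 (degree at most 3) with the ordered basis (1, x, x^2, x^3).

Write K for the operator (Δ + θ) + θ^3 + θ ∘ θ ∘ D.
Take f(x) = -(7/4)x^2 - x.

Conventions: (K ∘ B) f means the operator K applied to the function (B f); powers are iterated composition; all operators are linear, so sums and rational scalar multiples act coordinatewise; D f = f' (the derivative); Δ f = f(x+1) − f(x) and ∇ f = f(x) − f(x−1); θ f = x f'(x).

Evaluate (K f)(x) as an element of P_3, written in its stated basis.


Δ f = -(7/2)x - 11/4
θ f = -(7/2)x^2 - x
(Δ + θ) f = -(7/2)x^2 - (9/2)x - 11/4
θ f = -(7/2)x^2 - x
θ θ f = -7x^2 - x
θ θ θ f = -14x^2 - x
D f = -(7/2)x - 1
θ D f = -(7/2)x
θ θ D f = -(7/2)x
((Δ + θ) + θ^3 + θ ∘ θ ∘ D) f = -(35/2)x^2 - 9x - 11/4

the result is g(x) = -(35/2)x^2 - 9x - 11/4


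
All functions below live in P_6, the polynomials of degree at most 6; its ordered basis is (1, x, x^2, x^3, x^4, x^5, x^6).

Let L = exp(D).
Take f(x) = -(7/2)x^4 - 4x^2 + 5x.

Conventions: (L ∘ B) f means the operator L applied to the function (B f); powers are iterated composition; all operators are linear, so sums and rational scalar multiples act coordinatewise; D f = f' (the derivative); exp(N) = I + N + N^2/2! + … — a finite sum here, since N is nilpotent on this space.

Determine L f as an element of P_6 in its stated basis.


the result is g(x) = -(7/2)x^4 - 14x^3 - 25x^2 - 17x - 5/2

order-1 term: -14x^3 - 8x + 5
order-2 term: -21x^2 - 4
order-3 term: -14x
order-4 term: -7/2
the series for exp(D) f terminates at order 4
exp(D) f = -(7/2)x^4 - 14x^3 - 25x^2 - 17x - 5/2


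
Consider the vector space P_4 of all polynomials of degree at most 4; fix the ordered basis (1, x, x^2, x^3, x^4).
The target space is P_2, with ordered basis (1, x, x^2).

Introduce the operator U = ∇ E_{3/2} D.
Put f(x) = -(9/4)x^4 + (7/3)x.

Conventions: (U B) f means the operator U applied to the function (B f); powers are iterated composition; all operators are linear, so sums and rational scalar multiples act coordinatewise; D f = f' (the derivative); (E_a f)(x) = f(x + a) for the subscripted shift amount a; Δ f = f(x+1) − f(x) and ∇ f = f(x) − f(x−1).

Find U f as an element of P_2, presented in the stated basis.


the result is g(x) = -27x^2 - 54x - 117/4

D f = -9x^3 + 7/3
E_{3/2} D f = -9x^3 - (81/2)x^2 - (243/4)x - 673/24
∇ E_{3/2} D f = -27x^2 - 54x - 117/4


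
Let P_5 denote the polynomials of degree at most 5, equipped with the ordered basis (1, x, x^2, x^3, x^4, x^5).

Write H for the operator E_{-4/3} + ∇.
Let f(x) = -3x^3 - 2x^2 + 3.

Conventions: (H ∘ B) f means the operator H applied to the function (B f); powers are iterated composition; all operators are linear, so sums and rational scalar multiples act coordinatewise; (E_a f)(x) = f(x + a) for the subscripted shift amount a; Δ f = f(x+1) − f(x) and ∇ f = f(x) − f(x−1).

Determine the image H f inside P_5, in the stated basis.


g(x) = -3x^3 + x^2 - (17/3)x + 50/9

E_{-4/3} f = -3x^3 + 10x^2 - (32/3)x + 59/9
∇ f = -9x^2 + 5x - 1
(E_{-4/3} + ∇) f = -3x^3 + x^2 - (17/3)x + 50/9


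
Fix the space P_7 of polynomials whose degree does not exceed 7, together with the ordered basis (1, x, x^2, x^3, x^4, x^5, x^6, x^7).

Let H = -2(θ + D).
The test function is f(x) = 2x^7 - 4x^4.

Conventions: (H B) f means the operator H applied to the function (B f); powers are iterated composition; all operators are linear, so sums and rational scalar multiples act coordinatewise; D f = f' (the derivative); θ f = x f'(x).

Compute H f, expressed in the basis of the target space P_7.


θ f = 14x^7 - 16x^4
D f = 14x^6 - 16x^3
(θ + D) f = 14x^7 + 14x^6 - 16x^4 - 16x^3
(-2(θ + D)) f = -28x^7 - 28x^6 + 32x^4 + 32x^3

the result is g(x) = -28x^7 - 28x^6 + 32x^4 + 32x^3


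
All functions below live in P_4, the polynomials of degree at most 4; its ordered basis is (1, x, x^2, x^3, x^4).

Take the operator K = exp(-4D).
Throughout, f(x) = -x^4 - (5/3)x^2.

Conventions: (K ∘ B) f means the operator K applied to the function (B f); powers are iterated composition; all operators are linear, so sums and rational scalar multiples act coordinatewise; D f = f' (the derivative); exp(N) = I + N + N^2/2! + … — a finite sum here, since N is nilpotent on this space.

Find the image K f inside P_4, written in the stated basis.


order-1 term: 16x^3 + (40/3)x
order-2 term: -96x^2 - 80/3
order-3 term: 256x
order-4 term: -256
the series for exp(-4D) f terminates at order 4
exp(-4D) f = -x^4 + 16x^3 - (293/3)x^2 + (808/3)x - 848/3

g(x) = -x^4 + 16x^3 - (293/3)x^2 + (808/3)x - 848/3


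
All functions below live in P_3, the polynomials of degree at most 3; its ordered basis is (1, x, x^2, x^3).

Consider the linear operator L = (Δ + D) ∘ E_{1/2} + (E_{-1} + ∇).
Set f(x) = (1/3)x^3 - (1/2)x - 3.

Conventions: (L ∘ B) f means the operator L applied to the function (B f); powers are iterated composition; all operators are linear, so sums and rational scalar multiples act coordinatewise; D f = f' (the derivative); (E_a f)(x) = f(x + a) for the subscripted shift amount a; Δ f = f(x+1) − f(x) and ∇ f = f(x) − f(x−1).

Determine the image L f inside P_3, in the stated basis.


the image equals g(x) = (1/3)x^3 + 2x^2 + (5/2)x - 8/3

E_{1/2} f = (1/3)x^3 + (1/2)x^2 - (1/4)x - 77/24
Δ E_{1/2} f = x^2 + 2x + 7/12
D E_{1/2} f = x^2 + x - 1/4
(Δ + D) E_{1/2} f = 2x^2 + 3x + 1/3
E_{-1} f = (1/3)x^3 - x^2 + (1/2)x - 17/6
∇ f = x^2 - x - 1/6
(E_{-1} + ∇) f = (1/3)x^3 - (1/2)x - 3
((Δ + D) ∘ E_{1/2} + (E_{-1} + ∇)) f = (1/3)x^3 + 2x^2 + (5/2)x - 8/3


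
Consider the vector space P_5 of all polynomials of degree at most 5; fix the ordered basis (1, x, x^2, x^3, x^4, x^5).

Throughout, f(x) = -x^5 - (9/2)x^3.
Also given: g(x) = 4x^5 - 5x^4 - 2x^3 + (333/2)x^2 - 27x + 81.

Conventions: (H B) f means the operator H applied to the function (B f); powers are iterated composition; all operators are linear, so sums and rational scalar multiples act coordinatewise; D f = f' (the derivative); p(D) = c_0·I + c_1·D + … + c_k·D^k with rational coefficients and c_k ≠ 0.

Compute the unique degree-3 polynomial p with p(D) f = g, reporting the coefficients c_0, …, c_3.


p(D) = -4·I + D + D^2 − 3·D^3, i.e. c_0 = -4, c_1 = 1, c_2 = 1, c_3 = -3

D^0 f = -x^5 - (9/2)x^3
D^1 f = -5x^4 - (27/2)x^2
D^2 f = -20x^3 - 27x
D^3 f = -60x^2 - 27
matching coefficients of g against c_0 f + c_1 Df + … from the top degree down determines the c_i
solution: c_0 = -4, c_1 = 1, c_2 = 1, c_3 = -3


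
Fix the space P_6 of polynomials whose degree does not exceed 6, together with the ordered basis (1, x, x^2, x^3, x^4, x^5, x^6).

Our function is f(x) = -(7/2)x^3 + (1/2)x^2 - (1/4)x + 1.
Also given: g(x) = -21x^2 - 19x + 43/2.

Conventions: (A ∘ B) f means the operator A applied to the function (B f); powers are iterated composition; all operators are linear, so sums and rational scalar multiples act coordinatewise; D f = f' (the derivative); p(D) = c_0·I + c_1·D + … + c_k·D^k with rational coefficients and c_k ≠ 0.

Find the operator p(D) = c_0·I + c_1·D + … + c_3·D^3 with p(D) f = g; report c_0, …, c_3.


p(D) = 2·D + D^2 − D^3, i.e. c_0 = 0, c_1 = 2, c_2 = 1, c_3 = -1

D^0 f = -(7/2)x^3 + (1/2)x^2 - (1/4)x + 1
D^1 f = -(21/2)x^2 + x - 1/4
D^2 f = -21x + 1
D^3 f = -21
matching coefficients of g against c_0 f + c_1 Df + … from the top degree down determines the c_i
solution: c_0 = 0, c_1 = 2, c_2 = 1, c_3 = -1


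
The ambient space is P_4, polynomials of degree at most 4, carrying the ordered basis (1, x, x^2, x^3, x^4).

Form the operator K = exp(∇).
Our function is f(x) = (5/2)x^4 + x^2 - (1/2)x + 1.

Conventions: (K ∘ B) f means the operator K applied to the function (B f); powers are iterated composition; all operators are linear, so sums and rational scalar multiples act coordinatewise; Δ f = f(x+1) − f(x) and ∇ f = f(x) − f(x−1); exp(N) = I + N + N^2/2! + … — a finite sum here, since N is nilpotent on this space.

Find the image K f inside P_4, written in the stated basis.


order-1 term: 10x^3 - 15x^2 + 12x - 4
order-2 term: 15x^2 - 30x + 37/2
order-3 term: 10x - 15
order-4 term: 5/2
the series for exp(∇) f terminates at order 4
exp(∇) f = (5/2)x^4 + 10x^3 + x^2 - (17/2)x + 3

g(x) = (5/2)x^4 + 10x^3 + x^2 - (17/2)x + 3


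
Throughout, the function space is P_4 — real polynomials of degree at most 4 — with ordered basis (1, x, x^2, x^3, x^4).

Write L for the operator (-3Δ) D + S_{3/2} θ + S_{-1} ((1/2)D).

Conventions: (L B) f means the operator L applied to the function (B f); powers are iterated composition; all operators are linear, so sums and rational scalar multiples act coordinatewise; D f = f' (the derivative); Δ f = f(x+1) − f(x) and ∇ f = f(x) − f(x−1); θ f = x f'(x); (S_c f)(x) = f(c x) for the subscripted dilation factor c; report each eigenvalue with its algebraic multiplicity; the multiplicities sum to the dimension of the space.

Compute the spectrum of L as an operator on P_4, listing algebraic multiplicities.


image of 1: 0
image of x: (3/2)x + 1/2
image of x^2: (9/2)x^2 - x - 6
image of x^3: (81/8)x^3 + (3/2)x^2 - 18x - 9
image of x^4: (81/4)x^4 - 2x^3 - 36x^2 - 36x - 12
the matrix is upper triangular; its diagonal is (0, 3/2, 9/2, 81/8, 81/4)
for a triangular matrix the eigenvalues are the diagonal entries, with algebraic multiplicity their repetition count

λ = 0 (multiplicity 1), λ = 3/2 (multiplicity 1), λ = 9/2 (multiplicity 1), λ = 81/8 (multiplicity 1), λ = 81/4 (multiplicity 1)


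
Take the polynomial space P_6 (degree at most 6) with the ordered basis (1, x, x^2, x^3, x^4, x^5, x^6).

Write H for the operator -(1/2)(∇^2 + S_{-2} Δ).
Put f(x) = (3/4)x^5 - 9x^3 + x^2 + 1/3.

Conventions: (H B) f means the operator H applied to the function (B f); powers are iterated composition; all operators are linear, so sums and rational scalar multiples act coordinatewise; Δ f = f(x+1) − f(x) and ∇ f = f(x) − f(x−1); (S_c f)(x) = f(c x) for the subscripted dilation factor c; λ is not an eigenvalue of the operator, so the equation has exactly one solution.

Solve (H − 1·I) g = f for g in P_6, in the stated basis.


the image equals g(x) = -(3/4)x^5 + 30x^4 + (933/2)x^3 - (6695/2)x^2 - (12385/2)x + 217141/24

write g with unknown coordinates in the stated basis and equate coefficients in (H − 1·I) g = f
solving from the highest basis element down gives g = -(3/4)x^5 + 30x^4 + (933/2)x^3 - (6695/2)x^2 - (12385/2)x + 217141/24
check: H g = 30x^4 + (915/2)x^3 - (6693/2)x^2 - (12385/2)x + 72383/8
so H g − 1·g = (3/4)x^5 - 9x^3 + x^2 + 1/3 = f ✓


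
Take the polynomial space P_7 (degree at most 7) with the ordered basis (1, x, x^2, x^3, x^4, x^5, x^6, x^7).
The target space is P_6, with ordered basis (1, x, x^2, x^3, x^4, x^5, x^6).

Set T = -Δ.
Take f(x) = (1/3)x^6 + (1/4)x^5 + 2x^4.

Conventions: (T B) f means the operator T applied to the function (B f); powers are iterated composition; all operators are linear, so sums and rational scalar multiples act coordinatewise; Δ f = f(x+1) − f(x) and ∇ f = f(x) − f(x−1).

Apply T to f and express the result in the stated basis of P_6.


g(x) = -2x^5 - (25/4)x^4 - (103/6)x^3 - (39/2)x^2 - (45/4)x - 31/12

Δ f = 2x^5 + (25/4)x^4 + (103/6)x^3 + (39/2)x^2 + (45/4)x + 31/12
(-Δ) f = -2x^5 - (25/4)x^4 - (103/6)x^3 - (39/2)x^2 - (45/4)x - 31/12


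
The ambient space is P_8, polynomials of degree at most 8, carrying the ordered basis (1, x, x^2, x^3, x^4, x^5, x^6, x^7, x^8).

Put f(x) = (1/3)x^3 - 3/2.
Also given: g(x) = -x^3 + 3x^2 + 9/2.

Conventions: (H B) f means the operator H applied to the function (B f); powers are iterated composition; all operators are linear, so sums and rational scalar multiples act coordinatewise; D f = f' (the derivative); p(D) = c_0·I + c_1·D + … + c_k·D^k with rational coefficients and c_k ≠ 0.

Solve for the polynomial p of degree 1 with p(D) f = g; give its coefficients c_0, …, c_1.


D^0 f = (1/3)x^3 - 3/2
D^1 f = x^2
matching coefficients of g against c_0 f + c_1 Df + … from the top degree down determines the c_i
solution: c_0 = -3, c_1 = 3

c_0 = -3, c_1 = 3


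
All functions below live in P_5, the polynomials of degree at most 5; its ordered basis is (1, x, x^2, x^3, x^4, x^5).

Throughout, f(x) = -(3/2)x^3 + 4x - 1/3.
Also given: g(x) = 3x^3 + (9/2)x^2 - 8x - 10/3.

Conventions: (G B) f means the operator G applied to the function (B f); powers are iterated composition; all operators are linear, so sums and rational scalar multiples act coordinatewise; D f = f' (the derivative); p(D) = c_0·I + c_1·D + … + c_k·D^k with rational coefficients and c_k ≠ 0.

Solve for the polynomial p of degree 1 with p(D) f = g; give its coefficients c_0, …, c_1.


c_0 = -2, c_1 = -1

D^0 f = -(3/2)x^3 + 4x - 1/3
D^1 f = -(9/2)x^2 + 4
matching coefficients of g against c_0 f + c_1 Df + … from the top degree down determines the c_i
solution: c_0 = -2, c_1 = -1


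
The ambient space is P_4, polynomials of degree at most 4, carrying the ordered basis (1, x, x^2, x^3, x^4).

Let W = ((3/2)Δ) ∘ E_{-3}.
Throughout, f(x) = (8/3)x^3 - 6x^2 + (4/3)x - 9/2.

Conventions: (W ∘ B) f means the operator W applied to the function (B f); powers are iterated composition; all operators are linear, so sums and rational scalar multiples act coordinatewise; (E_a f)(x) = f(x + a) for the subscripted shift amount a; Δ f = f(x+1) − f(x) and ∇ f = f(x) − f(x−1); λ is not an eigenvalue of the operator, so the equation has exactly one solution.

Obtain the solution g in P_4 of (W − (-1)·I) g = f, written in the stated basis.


g(x) = (8/3)x^3 - 18x^2 + (346/3)x - 777/2

write g with unknown coordinates in the stated basis and equate coefficients in (W − (-1)·I) g = f
solving from the highest basis element down gives g = (8/3)x^3 - 18x^2 + (346/3)x - 777/2
check: W g = 12x^2 - 114x + 384
so W g − (-1)·g = (8/3)x^3 - 6x^2 + (4/3)x - 9/2 = f ✓


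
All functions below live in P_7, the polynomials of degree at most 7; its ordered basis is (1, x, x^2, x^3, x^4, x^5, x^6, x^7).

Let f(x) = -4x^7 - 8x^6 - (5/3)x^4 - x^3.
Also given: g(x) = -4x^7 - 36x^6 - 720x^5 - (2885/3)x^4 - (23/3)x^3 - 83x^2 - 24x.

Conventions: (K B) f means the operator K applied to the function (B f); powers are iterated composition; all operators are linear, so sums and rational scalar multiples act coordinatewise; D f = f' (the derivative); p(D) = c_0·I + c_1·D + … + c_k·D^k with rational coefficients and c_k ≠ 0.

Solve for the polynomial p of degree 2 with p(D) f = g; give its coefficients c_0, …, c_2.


D^0 f = -4x^7 - 8x^6 - (5/3)x^4 - x^3
D^1 f = -28x^6 - 48x^5 - (20/3)x^3 - 3x^2
D^2 f = -168x^5 - 240x^4 - 20x^2 - 6x
matching coefficients of g against c_0 f + c_1 Df + … from the top degree down determines the c_i
solution: c_0 = 1, c_1 = 1, c_2 = 4

p(D) = I + D + 4·D^2, i.e. c_0 = 1, c_1 = 1, c_2 = 4
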